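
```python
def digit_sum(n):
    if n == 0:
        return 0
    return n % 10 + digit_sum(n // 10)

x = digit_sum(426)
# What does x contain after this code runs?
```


digit_sum(426)
= 6 + digit_sum(42)
= 6 + 2 + digit_sum(4)
= 6 + 2 + 4 + digit_sum(0)
= 6 + 2 + 4 + 0
= 12


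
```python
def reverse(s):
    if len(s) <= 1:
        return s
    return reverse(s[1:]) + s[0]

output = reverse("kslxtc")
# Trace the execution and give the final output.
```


reverse("kslxtc")
= reverse("slxtc") + "k"
= reverse("lxtc") + "s" + "k"
= reverse("xtc") + "l" + "s" + "k"
= reverse("tc") + "x" + "l" + "s" + "k"
= reverse("c") + "t" + "x" + "l" + "s" + "k"
= "c" + "t" + "x" + "l" + "s" + "k"
= "ctxlsk"


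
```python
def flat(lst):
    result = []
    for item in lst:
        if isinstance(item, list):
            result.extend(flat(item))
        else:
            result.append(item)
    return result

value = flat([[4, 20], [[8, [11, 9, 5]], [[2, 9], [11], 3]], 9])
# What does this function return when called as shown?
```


flat([[4, 20], [[8, [11, 9, 5]], [[2, 9], [11], 3]], 9])
Processing each element:
  [4, 20] is a list -> flat recursively -> [4, 20]
  [[8, [11, 9, 5]], [[2, 9], [11], 3]] is a list -> flat recursively -> [8, 11, 9, 5, 2, 9, 11, 3]
  9 is not a list -> append 9
= [4, 20, 8, 11, 9, 5, 2, 9, 11, 3, 9]


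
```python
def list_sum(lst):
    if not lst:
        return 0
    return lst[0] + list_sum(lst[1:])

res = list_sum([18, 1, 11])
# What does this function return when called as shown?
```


list_sum([18, 1, 11])
= 18 + list_sum([1, 11])
= 18 + 1 + list_sum([11])
= 18 + 1 + 11 + list_sum([])
= 18 + 1 + 11 + 0
= 30


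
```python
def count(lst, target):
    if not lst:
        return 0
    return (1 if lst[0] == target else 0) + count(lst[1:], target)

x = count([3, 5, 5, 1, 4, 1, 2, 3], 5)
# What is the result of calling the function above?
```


count([3, 5, 5, 1, 4, 1, 2, 3], 5)
lst[0]=3 != 5: 0 + count([5, 5, 1, 4, 1, 2, 3], 5)
lst[0]=5 == 5: 1 + count([5, 1, 4, 1, 2, 3], 5)
lst[0]=5 == 5: 1 + count([1, 4, 1, 2, 3], 5)
lst[0]=1 != 5: 0 + count([4, 1, 2, 3], 5)
lst[0]=4 != 5: 0 + count([1, 2, 3], 5)
lst[0]=1 != 5: 0 + count([2, 3], 5)
lst[0]=2 != 5: 0 + count([3], 5)
lst[0]=3 != 5: 0 + count([], 5)
= 2


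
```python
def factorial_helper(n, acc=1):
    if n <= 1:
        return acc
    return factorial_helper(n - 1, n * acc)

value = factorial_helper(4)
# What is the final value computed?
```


factorial_helper(4, 1)
= factorial_helper(3, 4 * 1) = factorial_helper(3, 4)
= factorial_helper(2, 3 * 4) = factorial_helper(2, 12)
= factorial_helper(1, 2 * 12) = factorial_helper(1, 24)
n <= 1, return acc = 24


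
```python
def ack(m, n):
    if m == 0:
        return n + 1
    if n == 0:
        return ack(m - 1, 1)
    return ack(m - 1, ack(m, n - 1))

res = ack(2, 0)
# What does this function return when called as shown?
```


ack(2, 0)
n == 0: return ack(1, 1)
= ack(1, 1) = 3
= 3


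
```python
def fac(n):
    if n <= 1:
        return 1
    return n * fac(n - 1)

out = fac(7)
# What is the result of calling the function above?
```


fac(7)
= 7 * fac(6)
= 7 * 6 * fac(5)
= 7 * 6 * 5 * fac(4)
= 7 * 6 * 5 * 4 * fac(3)
= 7 * 6 * 5 * 4 * 3 * fac(2)
= 7 * 6 * 5 * 4 * 3 * 2 * fac(1)
= 7 * 6 * 5 * 4 * 3 * 2 * 1
= 5040


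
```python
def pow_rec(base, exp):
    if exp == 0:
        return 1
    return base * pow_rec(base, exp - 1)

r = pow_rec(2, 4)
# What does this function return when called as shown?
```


pow_rec(2, 4)
= 2 * pow_rec(2, 3)
= 2 * 2 * pow_rec(2, 2)
= 2 * 2 * 2 * pow_rec(2, 1)
= 2 * 2 * 2 * 2 * pow_rec(2, 0)
= 2 * 2 * 2 * 2 * 1
= 16


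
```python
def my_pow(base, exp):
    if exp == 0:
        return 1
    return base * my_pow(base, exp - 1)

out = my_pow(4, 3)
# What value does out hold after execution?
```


my_pow(4, 3)
= 4 * my_pow(4, 2)
= 4 * 4 * my_pow(4, 1)
= 4 * 4 * 4 * my_pow(4, 0)
= 4 * 4 * 4 * 1
= 64


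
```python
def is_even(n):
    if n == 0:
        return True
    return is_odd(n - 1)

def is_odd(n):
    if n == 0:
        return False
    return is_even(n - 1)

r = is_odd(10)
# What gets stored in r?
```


is_odd(10)
= is_even(9)
= is_odd(8)
= is_even(7)
= is_odd(6)
= is_even(5)
= is_odd(4)
= is_even(3)
= is_odd(2)
= is_even(1)
= is_odd(0)
n == 0: return False
= False


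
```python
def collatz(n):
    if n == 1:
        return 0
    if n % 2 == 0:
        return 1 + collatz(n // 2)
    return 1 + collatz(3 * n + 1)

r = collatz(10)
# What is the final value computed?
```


collatz(10)
10 is even -> collatz(5)
5 is odd -> 3*5+1 = 16 -> collatz(16)
16 is even -> collatz(8)
8 is even -> collatz(4)
4 is even -> collatz(2)
2 is even -> collatz(1)
Reached 1 after 6 steps
= 6


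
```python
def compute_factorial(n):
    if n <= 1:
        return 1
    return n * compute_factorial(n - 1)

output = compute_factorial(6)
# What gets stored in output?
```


compute_factorial(6)
= 6 * compute_factorial(5)
= 6 * 5 * compute_factorial(4)
= 6 * 5 * 4 * compute_factorial(3)
= 6 * 5 * 4 * 3 * compute_factorial(2)
= 6 * 5 * 4 * 3 * 2 * compute_factorial(1)
= 6 * 5 * 4 * 3 * 2 * 1
= 720


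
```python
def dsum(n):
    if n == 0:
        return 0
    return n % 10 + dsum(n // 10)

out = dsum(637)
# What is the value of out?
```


dsum(637)
= 7 + dsum(63)
= 7 + 3 + dsum(6)
= 7 + 3 + 6 + dsum(0)
= 7 + 3 + 6 + 0
= 16


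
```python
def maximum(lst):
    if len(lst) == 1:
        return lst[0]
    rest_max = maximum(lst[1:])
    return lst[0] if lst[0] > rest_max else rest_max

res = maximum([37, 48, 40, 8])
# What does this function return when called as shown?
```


maximum([37, 48, 40, 8])
= compare 37 with maximum([48, 40, 8])
= compare 48 with maximum([40, 8])
= compare 40 with maximum([8])
Base: maximum([8]) = 8
compare 40 with 8: max = 40
compare 48 with 40: max = 48
compare 37 with 48: max = 48
= 48


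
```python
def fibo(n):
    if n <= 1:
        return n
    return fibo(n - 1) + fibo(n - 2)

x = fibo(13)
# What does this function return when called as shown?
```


fibo(13)
= fibo(12) + fibo(11)
= (fibo(11) + fibo(10)) + fibo(11)
Computing bottom-up: fibo(0)=0, fibo(1)=1, fibo(2)=1, fibo(3)=2, fibo(4)=3, fibo(5)=5, fibo(6)=8, fibo(7)=13, fibo(8)=21, fibo(9)=34, fibo(10)=55, fibo(11)=89, fibo(12)=144, fibo(13)=233
= 233


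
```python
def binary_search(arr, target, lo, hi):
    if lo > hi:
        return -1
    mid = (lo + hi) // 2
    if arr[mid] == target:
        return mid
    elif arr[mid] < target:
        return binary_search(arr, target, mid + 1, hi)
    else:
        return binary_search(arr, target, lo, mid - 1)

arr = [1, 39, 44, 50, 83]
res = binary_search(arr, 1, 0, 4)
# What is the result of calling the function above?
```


binary_search(arr, 1, 0, 4)
lo=0, hi=4, mid=2, arr[mid]=44
44 > 1, search left half
lo=0, hi=1, mid=0, arr[mid]=1
arr[0] == 1, found at index 0
= 0


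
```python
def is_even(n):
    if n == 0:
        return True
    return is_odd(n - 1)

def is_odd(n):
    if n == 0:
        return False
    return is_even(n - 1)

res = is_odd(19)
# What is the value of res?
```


is_odd(19)
= is_even(18)
= is_odd(17)
= is_even(16)
= is_odd(15)
= is_even(14)
= is_odd(13)
= is_even(12)
= is_odd(11)
= is_even(10)
= is_odd(9)
= is_even(8)
= is_odd(7)
= is_even(6)
= is_odd(5)
= is_even(4)
= is_odd(3)
= is_even(2)
= is_odd(1)
= is_even(0)
n == 0: return True
= True


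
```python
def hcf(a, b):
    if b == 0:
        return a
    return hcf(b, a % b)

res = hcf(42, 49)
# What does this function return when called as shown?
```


hcf(42, 49)
= hcf(49, 42 % 49) = hcf(49, 42)
= hcf(42, 49 % 42) = hcf(42, 7)
= hcf(7, 42 % 7) = hcf(7, 0)
b == 0, return a = 7


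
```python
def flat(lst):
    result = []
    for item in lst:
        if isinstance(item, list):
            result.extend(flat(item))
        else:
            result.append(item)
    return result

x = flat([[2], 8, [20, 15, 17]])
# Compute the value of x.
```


flat([[2], 8, [20, 15, 17]])
Processing each element:
  [2] is a list -> flat recursively -> [2]
  8 is not a list -> append 8
  [20, 15, 17] is a list -> flat recursively -> [20, 15, 17]
= [2, 8, 20, 15, 17]


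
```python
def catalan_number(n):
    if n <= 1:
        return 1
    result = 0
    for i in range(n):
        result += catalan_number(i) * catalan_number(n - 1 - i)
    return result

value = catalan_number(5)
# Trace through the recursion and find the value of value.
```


catalan_number(5)
= sum of catalan_number(i) * catalan_number(5-1-i) for i in 0..4
First compute sub-values bottom-up:
  catalan_number(0) = 1, catalan_number(1) = 1
  catalan_number(2) = 1*1 + 1*1 = 2
  catalan_number(3) = 1*2 + 1*1 + 2*1 = 5
  catalan_number(4) = 1*5 + 1*2 + 2*1 + 5*1 = 14
Now catalan_number(5):
  catalan_number(0)*catalan_number(4) = 1*14 = 14
  catalan_number(1)*catalan_number(3) = 1*5 = 5
  catalan_number(2)*catalan_number(2) = 2*2 = 4
  catalan_number(3)*catalan_number(1) = 5*1 = 5
  catalan_number(4)*catalan_number(0) = 14*1 = 14
= 14 + 5 + 4 + 5 + 14
= 42


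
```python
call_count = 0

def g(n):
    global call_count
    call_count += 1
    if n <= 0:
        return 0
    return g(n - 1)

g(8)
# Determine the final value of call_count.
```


g(8) calls g(7) calls ... calls g(0)
Total calls: 8 + 1 (for base case) = 9


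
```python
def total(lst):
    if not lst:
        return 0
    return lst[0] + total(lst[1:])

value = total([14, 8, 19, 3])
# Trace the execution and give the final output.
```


total([14, 8, 19, 3])
= 14 + total([8, 19, 3])
= 14 + 8 + total([19, 3])
= 14 + 8 + 19 + total([3])
= 14 + 8 + 19 + 3 + total([])
= 14 + 8 + 19 + 3 + 0
= 44


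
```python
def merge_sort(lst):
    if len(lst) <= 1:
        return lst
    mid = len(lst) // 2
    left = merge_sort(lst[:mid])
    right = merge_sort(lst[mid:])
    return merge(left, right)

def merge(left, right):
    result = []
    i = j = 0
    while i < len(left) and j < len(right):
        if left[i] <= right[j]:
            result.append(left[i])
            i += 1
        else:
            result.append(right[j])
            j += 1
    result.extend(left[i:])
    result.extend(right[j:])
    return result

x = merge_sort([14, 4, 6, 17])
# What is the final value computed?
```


merge_sort([14, 4, 6, 17])
Split into [14, 4] and [6, 17]
Left sorted: [4, 14]
Right sorted: [6, 17]
Merge [4, 14] and [6, 17]
= [4, 6, 14, 17]


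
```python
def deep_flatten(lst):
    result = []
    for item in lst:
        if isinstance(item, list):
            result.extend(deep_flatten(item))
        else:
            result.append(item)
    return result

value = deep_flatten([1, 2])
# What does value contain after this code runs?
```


deep_flatten([1, 2])
Processing each element:
  1 is not a list -> append 1
  2 is not a list -> append 2
= [1, 2]


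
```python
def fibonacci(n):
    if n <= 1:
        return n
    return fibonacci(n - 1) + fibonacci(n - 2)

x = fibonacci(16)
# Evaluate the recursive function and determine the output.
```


fibonacci(16)
= fibonacci(15) + fibonacci(14)
= (fibonacci(14) + fibonacci(13)) + fibonacci(14)
Computing bottom-up: fibonacci(0)=0, fibonacci(1)=1, fibonacci(2)=1, fibonacci(3)=2, fibonacci(4)=3, fibonacci(5)=5, fibonacci(6)=8, fibonacci(7)=13, fibonacci(8)=21, fibonacci(9)=34, fibonacci(10)=55, fibonacci(11)=89, fibonacci(12)=144, fibonacci(13)=233, fibonacci(14)=377, fibonacci(15)=610, fibonacci(16)=987
= 987


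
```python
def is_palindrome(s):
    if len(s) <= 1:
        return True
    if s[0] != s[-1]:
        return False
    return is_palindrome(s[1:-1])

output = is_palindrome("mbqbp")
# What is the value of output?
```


is_palindrome("mbqbp")
"mbqbp": s[0]='m' != s[-1]='p' -> False
= False


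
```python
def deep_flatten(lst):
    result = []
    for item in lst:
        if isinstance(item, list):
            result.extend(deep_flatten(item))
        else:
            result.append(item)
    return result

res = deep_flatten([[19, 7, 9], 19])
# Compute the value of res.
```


deep_flatten([[19, 7, 9], 19])
Processing each element:
  [19, 7, 9] is a list -> deep_flatten recursively -> [19, 7, 9]
  19 is not a list -> append 19
= [19, 7, 9, 19]


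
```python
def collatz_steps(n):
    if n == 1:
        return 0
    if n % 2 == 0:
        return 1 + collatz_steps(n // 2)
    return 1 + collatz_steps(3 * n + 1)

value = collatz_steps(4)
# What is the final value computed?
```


collatz_steps(4)
4 is even -> collatz_steps(2)
2 is even -> collatz_steps(1)
Reached 1 after 2 steps
= 2


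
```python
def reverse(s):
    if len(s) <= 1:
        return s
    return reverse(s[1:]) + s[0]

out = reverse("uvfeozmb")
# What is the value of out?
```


reverse("uvfeozmb")
= reverse("vfeozmb") + "u"
= reverse("feozmb") + "v" + "u"
= reverse("eozmb") + "f" + "v" + "u"
= reverse("ozmb") + "e" + "f" + "v" + "u"
= reverse("zmb") + "o" + "e" + "f" + "v" + "u"
= reverse("mb") + "z" + "o" + "e" + "f" + "v" + "u"
= reverse("b") + "m" + "z" + "o" + "e" + "f" + "v" + "u"
= "b" + "m" + "z" + "o" + "e" + "f" + "v" + "u"
= "bmzoefvu"


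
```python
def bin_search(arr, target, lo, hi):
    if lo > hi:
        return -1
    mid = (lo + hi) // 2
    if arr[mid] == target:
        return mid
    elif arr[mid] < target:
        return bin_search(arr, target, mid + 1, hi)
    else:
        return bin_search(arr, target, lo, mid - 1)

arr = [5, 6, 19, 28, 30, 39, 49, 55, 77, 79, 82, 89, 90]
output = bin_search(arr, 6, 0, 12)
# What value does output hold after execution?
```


bin_search(arr, 6, 0, 12)
lo=0, hi=12, mid=6, arr[mid]=49
49 > 6, search left half
lo=0, hi=5, mid=2, arr[mid]=19
19 > 6, search left half
lo=0, hi=1, mid=0, arr[mid]=5
5 < 6, search right half
lo=1, hi=1, mid=1, arr[mid]=6
arr[1] == 6, found at index 1
= 1


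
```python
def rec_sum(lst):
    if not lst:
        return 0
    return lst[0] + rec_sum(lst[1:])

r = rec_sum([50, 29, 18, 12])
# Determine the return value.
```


rec_sum([50, 29, 18, 12])
= 50 + rec_sum([29, 18, 12])
= 50 + 29 + rec_sum([18, 12])
= 50 + 29 + 18 + rec_sum([12])
= 50 + 29 + 18 + 12 + rec_sum([])
= 50 + 29 + 18 + 12 + 0
= 109


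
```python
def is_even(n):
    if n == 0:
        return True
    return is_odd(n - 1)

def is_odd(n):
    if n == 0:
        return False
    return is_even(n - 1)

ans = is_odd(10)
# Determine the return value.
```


is_odd(10)
= is_even(9)
= is_odd(8)
= is_even(7)
= is_odd(6)
= is_even(5)
= is_odd(4)
= is_even(3)
= is_odd(2)
= is_even(1)
= is_odd(0)
n == 0: return False
= False


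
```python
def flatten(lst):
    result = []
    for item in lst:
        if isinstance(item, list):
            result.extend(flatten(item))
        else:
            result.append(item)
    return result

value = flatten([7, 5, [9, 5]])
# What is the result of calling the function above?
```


flatten([7, 5, [9, 5]])
Processing each element:
  7 is not a list -> append 7
  5 is not a list -> append 5
  [9, 5] is a list -> flatten recursively -> [9, 5]
= [7, 5, 9, 5]


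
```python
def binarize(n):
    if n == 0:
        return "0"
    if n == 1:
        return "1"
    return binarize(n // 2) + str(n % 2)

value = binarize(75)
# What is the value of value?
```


binarize(75)
= binarize(37) + "1"
= binarize(18) + "1" + "1"
= binarize(9) + "0" + "1" + "1"
= binarize(4) + "1" + "0" + "1" + "1"
= binarize(2) + "0" + "1" + "0" + "1" + "1"
= binarize(1) + "0" + "0" + "1" + "0" + "1" + "1"
= "1" + "0" + "0" + "1" + "0" + "1" + "1"
= "1001011"


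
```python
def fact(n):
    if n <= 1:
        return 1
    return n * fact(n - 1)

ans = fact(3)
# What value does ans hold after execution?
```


fact(3)
= 3 * fact(2)
= 3 * 2 * fact(1)
= 3 * 2 * 1
= 6


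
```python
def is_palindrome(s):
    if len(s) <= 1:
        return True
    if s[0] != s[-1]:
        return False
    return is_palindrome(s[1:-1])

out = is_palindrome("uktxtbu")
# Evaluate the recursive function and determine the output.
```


is_palindrome("uktxtbu")
"uktxtbu": s[0]='u' == s[-1]='u' -> is_palindrome("ktxtb")
"ktxtb": s[0]='k' != s[-1]='b' -> False
= False


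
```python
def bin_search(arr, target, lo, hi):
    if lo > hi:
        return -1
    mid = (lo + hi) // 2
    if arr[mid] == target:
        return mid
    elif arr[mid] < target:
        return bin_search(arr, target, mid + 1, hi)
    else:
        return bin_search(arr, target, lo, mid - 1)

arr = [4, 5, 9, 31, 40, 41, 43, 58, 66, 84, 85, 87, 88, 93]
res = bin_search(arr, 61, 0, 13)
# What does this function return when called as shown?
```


bin_search(arr, 61, 0, 13)
lo=0, hi=13, mid=6, arr[mid]=43
43 < 61, search right half
lo=7, hi=13, mid=10, arr[mid]=85
85 > 61, search left half
lo=7, hi=9, mid=8, arr[mid]=66
66 > 61, search left half
lo=7, hi=7, mid=7, arr[mid]=58
58 < 61, search right half
lo > hi, target not found, return -1
= -1


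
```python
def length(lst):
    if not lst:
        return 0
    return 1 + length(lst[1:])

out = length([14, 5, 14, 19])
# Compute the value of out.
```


length([14, 5, 14, 19])
= 1 + length([5, 14, 19])
= 1 + 1 + length([14, 19])
= 1 + 1 + 1 + length([19])
= 1 + 1 + 1 + 1 + length([])
= 1 + 1 + 1 + 1 + 0
= 4


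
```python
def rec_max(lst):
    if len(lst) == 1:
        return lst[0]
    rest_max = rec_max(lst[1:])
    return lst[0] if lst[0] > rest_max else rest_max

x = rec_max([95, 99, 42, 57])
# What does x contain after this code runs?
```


rec_max([95, 99, 42, 57])
= compare 95 with rec_max([99, 42, 57])
= compare 99 with rec_max([42, 57])
= compare 42 with rec_max([57])
Base: rec_max([57]) = 57
compare 42 with 57: max = 57
compare 99 with 57: max = 99
compare 95 with 99: max = 99
= 99


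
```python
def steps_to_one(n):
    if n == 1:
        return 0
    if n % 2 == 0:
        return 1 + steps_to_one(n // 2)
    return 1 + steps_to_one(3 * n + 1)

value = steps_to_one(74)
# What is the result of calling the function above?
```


steps_to_one(74)
74 is even -> steps_to_one(37)
37 is odd -> 3*37+1 = 112 -> steps_to_one(112)
112 is even -> steps_to_one(56)
56 is even -> steps_to_one(28)
28 is even -> steps_to_one(14)
14 is even -> steps_to_one(7)
7 is odd -> 3*7+1 = 22 -> steps_to_one(22)
22 is even -> steps_to_one(11)
11 is odd -> 3*11+1 = 34 -> steps_to_one(34)
34 is even -> steps_to_one(17)
17 is odd -> 3*17+1 = 52 -> steps_to_one(52)
52 is even -> steps_to_one(26)
26 is even -> steps_to_one(13)
13 is odd -> 3*13+1 = 40 -> steps_to_one(40)
40 is even -> steps_to_one(20)
20 is even -> steps_to_one(10)
10 is even -> steps_to_one(5)
5 is odd -> 3*5+1 = 16 -> steps_to_one(16)
16 is even -> steps_to_one(8)
8 is even -> steps_to_one(4)
4 is even -> steps_to_one(2)
2 is even -> steps_to_one(1)
Reached 1 after 22 steps
= 22


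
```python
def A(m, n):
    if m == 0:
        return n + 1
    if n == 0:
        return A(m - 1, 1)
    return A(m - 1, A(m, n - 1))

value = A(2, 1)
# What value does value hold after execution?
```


A(2, 1)
= A(1, A(2, 0))
First compute A(2, 0) = 3
= A(1, 3)
= 5


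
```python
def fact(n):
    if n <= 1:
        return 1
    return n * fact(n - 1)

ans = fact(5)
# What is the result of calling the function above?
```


fact(5)
= 5 * fact(4)
= 5 * 4 * fact(3)
= 5 * 4 * 3 * fact(2)
= 5 * 4 * 3 * 2 * fact(1)
= 5 * 4 * 3 * 2 * 1
= 120


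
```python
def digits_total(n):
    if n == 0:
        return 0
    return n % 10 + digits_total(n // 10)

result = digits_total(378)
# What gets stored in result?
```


digits_total(378)
= 8 + digits_total(37)
= 8 + 7 + digits_total(3)
= 8 + 7 + 3 + digits_total(0)
= 8 + 7 + 3 + 0
= 18


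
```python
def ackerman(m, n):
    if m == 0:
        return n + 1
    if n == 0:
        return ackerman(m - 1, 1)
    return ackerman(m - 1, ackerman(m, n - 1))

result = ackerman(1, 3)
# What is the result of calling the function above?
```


ackerman(1, 3)
= ackerman(0, ackerman(1, 2))
First compute ackerman(1, 2) = 4
= ackerman(0, 4)
= 5


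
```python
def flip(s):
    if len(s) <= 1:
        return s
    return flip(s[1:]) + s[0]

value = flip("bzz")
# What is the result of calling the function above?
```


flip("bzz")
= flip("zz") + "b"
= flip("z") + "z" + "b"
= "z" + "z" + "b"
= "zzb"


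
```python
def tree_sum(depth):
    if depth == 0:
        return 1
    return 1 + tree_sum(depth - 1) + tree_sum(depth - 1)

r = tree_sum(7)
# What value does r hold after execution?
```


tree_sum(7)
= 1 + tree_sum(6) + tree_sum(6)
= 1 + 2 * tree_sum(6)
tree_sum(k) = 2^(k+1) - 1
tree_sum(0) = 1
tree_sum(1) = 3
tree_sum(2) = 7
tree_sum(3) = 15
tree_sum(4) = 31
tree_sum(7) = 2^8 - 1 = 255


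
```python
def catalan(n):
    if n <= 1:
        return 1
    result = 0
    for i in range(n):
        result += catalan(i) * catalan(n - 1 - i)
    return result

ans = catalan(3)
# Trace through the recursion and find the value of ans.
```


catalan(3)
= sum of catalan(i) * catalan(3-1-i) for i in 0..2
First compute sub-values bottom-up:
  catalan(0) = 1, catalan(1) = 1
  catalan(2) = 1*1 + 1*1 = 2
Now catalan(3):
  catalan(0)*catalan(2) = 1*2 = 2
  catalan(1)*catalan(1) = 1*1 = 1
  catalan(2)*catalan(0) = 2*1 = 2
= 2 + 1 + 2
= 5


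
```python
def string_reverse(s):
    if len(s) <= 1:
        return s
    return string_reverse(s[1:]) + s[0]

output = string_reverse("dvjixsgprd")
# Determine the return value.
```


string_reverse("dvjixsgprd")
= string_reverse("vjixsgprd") + "d"
= string_reverse("jixsgprd") + "v" + "d"
= string_reverse("ixsgprd") + "j" + "v" + "d"
= string_reverse("xsgprd") + "i" + "j" + "v" + "d"
= string_reverse("sgprd") + "x" + "i" + "j" + "v" + "d"
= string_reverse("gprd") + "s" + "x" + "i" + "j" + "v" + "d"
= string_reverse("prd") + "g" + "s" + "x" + "i" + "j" + "v" + "d"
= string_reverse("rd") + "p" + "g" + "s" + "x" + "i" + "j" + "v" + "d"
= string_reverse("d") + "r" + "p" + "g" + "s" + "x" + "i" + "j" + "v" + "d"
= "d" + "r" + "p" + "g" + "s" + "x" + "i" + "j" + "v" + "d"
= "drpgsxijvd"


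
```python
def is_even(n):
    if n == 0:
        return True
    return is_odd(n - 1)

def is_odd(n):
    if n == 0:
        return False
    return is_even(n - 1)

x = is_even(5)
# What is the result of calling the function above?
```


is_even(5)
= is_odd(4)
= is_even(3)
= is_odd(2)
= is_even(1)
= is_odd(0)
n == 0: return False
= False


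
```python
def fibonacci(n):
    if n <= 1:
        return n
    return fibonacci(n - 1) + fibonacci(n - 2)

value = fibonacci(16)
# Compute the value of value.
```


fibonacci(16)
= fibonacci(15) + fibonacci(14)
= (fibonacci(14) + fibonacci(13)) + fibonacci(14)
Computing bottom-up: fibonacci(0)=0, fibonacci(1)=1, fibonacci(2)=1, fibonacci(3)=2, fibonacci(4)=3, fibonacci(5)=5, fibonacci(6)=8, fibonacci(7)=13, fibonacci(8)=21, fibonacci(9)=34, fibonacci(10)=55, fibonacci(11)=89, fibonacci(12)=144, fibonacci(13)=233, fibonacci(14)=377, fibonacci(15)=610, fibonacci(16)=987
= 987


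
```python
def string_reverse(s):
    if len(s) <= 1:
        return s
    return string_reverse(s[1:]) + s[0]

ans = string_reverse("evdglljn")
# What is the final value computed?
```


string_reverse("evdglljn")
= string_reverse("vdglljn") + "e"
= string_reverse("dglljn") + "v" + "e"
= string_reverse("glljn") + "d" + "v" + "e"
= string_reverse("lljn") + "g" + "d" + "v" + "e"
= string_reverse("ljn") + "l" + "g" + "d" + "v" + "e"
= string_reverse("jn") + "l" + "l" + "g" + "d" + "v" + "e"
= string_reverse("n") + "j" + "l" + "l" + "g" + "d" + "v" + "e"
= "n" + "j" + "l" + "l" + "g" + "d" + "v" + "e"
= "njllgdve"


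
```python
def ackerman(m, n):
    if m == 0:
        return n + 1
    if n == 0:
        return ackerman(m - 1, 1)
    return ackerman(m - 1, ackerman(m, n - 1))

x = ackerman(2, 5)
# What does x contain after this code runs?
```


ackerman(2, 5)
= ackerman(1, ackerman(2, 4))
First compute ackerman(2, 4) = 11
= ackerman(1, 11)
= 13


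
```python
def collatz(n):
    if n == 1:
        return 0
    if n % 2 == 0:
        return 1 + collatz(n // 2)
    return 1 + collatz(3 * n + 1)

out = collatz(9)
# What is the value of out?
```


collatz(9)
9 is odd -> 3*9+1 = 28 -> collatz(28)
28 is even -> collatz(14)
14 is even -> collatz(7)
7 is odd -> 3*7+1 = 22 -> collatz(22)
22 is even -> collatz(11)
11 is odd -> 3*11+1 = 34 -> collatz(34)
34 is even -> collatz(17)
17 is odd -> 3*17+1 = 52 -> collatz(52)
52 is even -> collatz(26)
26 is even -> collatz(13)
13 is odd -> 3*13+1 = 40 -> collatz(40)
40 is even -> collatz(20)
20 is even -> collatz(10)
10 is even -> collatz(5)
5 is odd -> 3*5+1 = 16 -> collatz(16)
16 is even -> collatz(8)
8 is even -> collatz(4)
4 is even -> collatz(2)
2 is even -> collatz(1)
Reached 1 after 19 steps
= 19


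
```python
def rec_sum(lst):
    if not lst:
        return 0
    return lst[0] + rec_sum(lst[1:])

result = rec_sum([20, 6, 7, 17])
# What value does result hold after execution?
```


rec_sum([20, 6, 7, 17])
= 20 + rec_sum([6, 7, 17])
= 20 + 6 + rec_sum([7, 17])
= 20 + 6 + 7 + rec_sum([17])
= 20 + 6 + 7 + 17 + rec_sum([])
= 20 + 6 + 7 + 17 + 0
= 50


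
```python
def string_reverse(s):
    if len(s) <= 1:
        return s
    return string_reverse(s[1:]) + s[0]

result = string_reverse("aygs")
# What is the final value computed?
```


string_reverse("aygs")
= string_reverse("ygs") + "a"
= string_reverse("gs") + "y" + "a"
= string_reverse("s") + "g" + "y" + "a"
= "s" + "g" + "y" + "a"
= "sgya"


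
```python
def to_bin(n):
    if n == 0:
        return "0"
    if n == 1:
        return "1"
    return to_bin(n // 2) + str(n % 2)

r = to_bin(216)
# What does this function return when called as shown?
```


to_bin(216)
= to_bin(108) + "0"
= to_bin(54) + "0" + "0"
= to_bin(27) + "0" + "0" + "0"
= to_bin(13) + "1" + "0" + "0" + "0"
= to_bin(6) + "1" + "1" + "0" + "0" + "0"
= to_bin(3) + "0" + "1" + "1" + "0" + "0" + "0"
= to_bin(1) + "1" + "0" + "1" + "1" + "0" + "0" + "0"
= "1" + "1" + "0" + "1" + "1" + "0" + "0" + "0"
= "11011000"


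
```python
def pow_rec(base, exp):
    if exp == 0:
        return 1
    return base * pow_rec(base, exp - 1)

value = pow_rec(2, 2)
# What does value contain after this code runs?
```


pow_rec(2, 2)
= 2 * pow_rec(2, 1)
= 2 * 2 * pow_rec(2, 0)
= 2 * 2 * 1
= 4


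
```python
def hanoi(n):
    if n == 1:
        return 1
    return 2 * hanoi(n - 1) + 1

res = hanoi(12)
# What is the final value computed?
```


hanoi(12)
= 2 * hanoi(11) + 1
= 2 * (2 * hanoi(10) + 1) + 1
= 2 * (2 * (2 * hanoi(9) + 1) + 1) + 1
= 2 * (2 * (2 * (2 * hanoi(8) + 1) + 1) + 1) + 1
= 2 * (2 * (2 * (2 * (2 * hanoi(7) + 1) + 1) + 1) + 1) + 1
= 2 * (2 * (2 * (2 * (2 * (2 * hanoi(6) + 1) + 1) + 1) + 1) + 1) + 1
= 2 * (2 * (2 * (2 * (2 * (2 * (2 * hanoi(5) + 1) + 1) + 1) + 1) + 1) + 1) + 1
= 2 * (2 * (2 * (2 * (2 * (2 * (2 * (2 * hanoi(4) + 1) + 1) + 1) + 1) + 1) + 1) + 1) + 1
= 2 * (2 * (2 * (2 * (2 * (2 * (2 * (2 * (2 * hanoi(3) + 1) + 1) + 1) + 1) + 1) + 1) + 1) + 1) + 1
= 2 * (2 * (2 * (2 * (2 * (2 * (2 * (2 * (2 * (2 * hanoi(2) + 1) + 1) + 1) + 1) + 1) + 1) + 1) + 1) + 1) + 1
= 2 * (2 * (2 * (2 * (2 * (2 * (2 * (2 * (2 * (2 * (2 * hanoi(1) + 1) + 1) + 1) + 1) + 1) + 1) + 1) + 1) + 1) + 1) + 1
Now compute bottom-up:
hanoi(1) = 1
hanoi(2) = 2 * 1 + 1 = 3
hanoi(3) = 2 * 3 + 1 = 7
hanoi(4) = 2 * 7 + 1 = 15
hanoi(5) = 2 * 15 + 1 = 31
hanoi(6) = 2 * 31 + 1 = 63
hanoi(7) = 2 * 63 + 1 = 127
hanoi(8) = 2 * 127 + 1 = 255
hanoi(9) = 2 * 255 + 1 = 511
hanoi(10) = 2 * 511 + 1 = 1023
hanoi(11) = 2 * 1023 + 1 = 2047
hanoi(12) = 2 * 2047 + 1 = 4095
= 4095


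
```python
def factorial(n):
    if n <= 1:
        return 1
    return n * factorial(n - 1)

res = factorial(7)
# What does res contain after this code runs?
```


factorial(7)
= 7 * factorial(6)
= 7 * 6 * factorial(5)
= 7 * 6 * 5 * factorial(4)
= 7 * 6 * 5 * 4 * factorial(3)
= 7 * 6 * 5 * 4 * 3 * factorial(2)
= 7 * 6 * 5 * 4 * 3 * 2 * factorial(1)
= 7 * 6 * 5 * 4 * 3 * 2 * 1
= 5040


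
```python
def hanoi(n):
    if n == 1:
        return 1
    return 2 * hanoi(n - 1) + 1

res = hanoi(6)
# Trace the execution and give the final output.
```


hanoi(6)
= 2 * hanoi(5) + 1
= 2 * (2 * hanoi(4) + 1) + 1
= 2 * (2 * (2 * hanoi(3) + 1) + 1) + 1
= 2 * (2 * (2 * (2 * hanoi(2) + 1) + 1) + 1) + 1
= 2 * (2 * (2 * (2 * (2 * hanoi(1) + 1) + 1) + 1) + 1) + 1
Now compute bottom-up:
hanoi(1) = 1
hanoi(2) = 2 * 1 + 1 = 3
hanoi(3) = 2 * 3 + 1 = 7
hanoi(4) = 2 * 7 + 1 = 15
hanoi(5) = 2 * 15 + 1 = 31
hanoi(6) = 2 * 31 + 1 = 63
= 63


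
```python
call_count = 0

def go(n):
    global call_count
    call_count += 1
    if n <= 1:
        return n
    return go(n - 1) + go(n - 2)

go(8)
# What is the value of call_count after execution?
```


go(8) calls go(7) and go(6); each non-base call branches into two more.
Let C(k) = total number of calls made by go(k), including the call to go(k) itself.
Base cases: C(0) = 1, C(1) = 1
Recurrence: C(k) = 1 + C(k-1) + C(k-2)
  C(2) = 1 + C(1) + C(0) = 1 + 1 + 1 = 3
  C(3) = 1 + C(2) + C(1) = 1 + 3 + 1 = 5
  C(4) = 1 + C(3) + C(2) = 1 + 5 + 3 = 9
  C(5) = 1 + C(4) + C(3) = 1 + 9 + 5 = 15
  C(6) = 1 + C(5) + C(4) = 1 + 15 + 9 = 25
  C(7) = 1 + C(6) + C(5) = 1 + 25 + 15 = 41
  C(8) = 1 + C(7) + C(6) = 1 + 41 + 25 = 67
Total calls = C(8) = 67


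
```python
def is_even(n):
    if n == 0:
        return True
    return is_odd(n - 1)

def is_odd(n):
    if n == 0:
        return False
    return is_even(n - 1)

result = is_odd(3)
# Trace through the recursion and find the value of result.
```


is_odd(3)
= is_even(2)
= is_odd(1)
= is_even(0)
n == 0: return True
= True


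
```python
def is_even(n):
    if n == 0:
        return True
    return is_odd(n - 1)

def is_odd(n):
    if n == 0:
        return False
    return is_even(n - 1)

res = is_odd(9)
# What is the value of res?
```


is_odd(9)
= is_even(8)
= is_odd(7)
= is_even(6)
= is_odd(5)
= is_even(4)
= is_odd(3)
= is_even(2)
= is_odd(1)
= is_even(0)
n == 0: return True
= True


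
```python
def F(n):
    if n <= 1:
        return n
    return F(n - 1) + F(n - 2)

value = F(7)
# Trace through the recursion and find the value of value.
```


F(7)
= F(6) + F(5)
= (F(5) + F(4)) + F(5)
Computing bottom-up: F(0)=0, F(1)=1, F(2)=1, F(3)=2, F(4)=3, F(5)=5, F(6)=8, F(7)=13
= 13


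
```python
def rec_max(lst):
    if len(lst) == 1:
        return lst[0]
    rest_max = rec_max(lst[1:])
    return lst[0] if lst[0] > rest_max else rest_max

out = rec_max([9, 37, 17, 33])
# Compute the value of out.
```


rec_max([9, 37, 17, 33])
= compare 9 with rec_max([37, 17, 33])
= compare 37 with rec_max([17, 33])
= compare 17 with rec_max([33])
Base: rec_max([33]) = 33
compare 17 with 33: max = 33
compare 37 with 33: max = 37
compare 9 with 37: max = 37
= 37


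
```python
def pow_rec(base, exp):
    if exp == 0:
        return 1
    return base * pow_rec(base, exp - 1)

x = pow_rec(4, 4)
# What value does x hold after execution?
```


pow_rec(4, 4)
= 4 * pow_rec(4, 3)
= 4 * 4 * pow_rec(4, 2)
= 4 * 4 * 4 * pow_rec(4, 1)
= 4 * 4 * 4 * 4 * pow_rec(4, 0)
= 4 * 4 * 4 * 4 * 1
= 256


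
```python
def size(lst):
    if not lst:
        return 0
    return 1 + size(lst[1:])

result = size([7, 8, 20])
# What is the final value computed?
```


size([7, 8, 20])
= 1 + size([8, 20])
= 1 + 1 + size([20])
= 1 + 1 + 1 + size([])
= 1 + 1 + 1 + 0
= 3


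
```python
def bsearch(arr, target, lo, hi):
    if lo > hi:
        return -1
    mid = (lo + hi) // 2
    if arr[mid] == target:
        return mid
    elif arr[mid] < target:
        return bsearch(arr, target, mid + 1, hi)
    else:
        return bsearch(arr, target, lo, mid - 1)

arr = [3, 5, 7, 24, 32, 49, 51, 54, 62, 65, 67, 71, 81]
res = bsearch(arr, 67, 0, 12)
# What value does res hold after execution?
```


bsearch(arr, 67, 0, 12)
lo=0, hi=12, mid=6, arr[mid]=51
51 < 67, search right half
lo=7, hi=12, mid=9, arr[mid]=65
65 < 67, search right half
lo=10, hi=12, mid=11, arr[mid]=71
71 > 67, search left half
lo=10, hi=10, mid=10, arr[mid]=67
arr[10] == 67, found at index 10
= 10


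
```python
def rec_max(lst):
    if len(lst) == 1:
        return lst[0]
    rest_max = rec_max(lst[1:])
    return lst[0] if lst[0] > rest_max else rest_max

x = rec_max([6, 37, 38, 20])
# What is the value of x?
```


rec_max([6, 37, 38, 20])
= compare 6 with rec_max([37, 38, 20])
= compare 37 with rec_max([38, 20])
= compare 38 with rec_max([20])
Base: rec_max([20]) = 20
compare 38 with 20: max = 38
compare 37 with 38: max = 38
compare 6 with 38: max = 38
= 38


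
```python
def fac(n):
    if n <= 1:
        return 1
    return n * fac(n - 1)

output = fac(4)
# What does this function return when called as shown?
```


fac(4)
= 4 * fac(3)
= 4 * 3 * fac(2)
= 4 * 3 * 2 * fac(1)
= 4 * 3 * 2 * 1
= 24


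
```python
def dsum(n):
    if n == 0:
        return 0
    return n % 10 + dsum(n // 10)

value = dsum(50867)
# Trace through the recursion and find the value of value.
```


dsum(50867)
= 7 + dsum(5086)
= 7 + 6 + dsum(508)
= 7 + 6 + 8 + dsum(50)
= 7 + 6 + 8 + 0 + dsum(5)
= 7 + 6 + 8 + 0 + 5 + dsum(0)
= 7 + 6 + 8 + 0 + 5 + 0
= 26


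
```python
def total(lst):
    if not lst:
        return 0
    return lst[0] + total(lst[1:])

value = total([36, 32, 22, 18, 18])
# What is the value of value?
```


total([36, 32, 22, 18, 18])
= 36 + total([32, 22, 18, 18])
= 36 + 32 + total([22, 18, 18])
= 36 + 32 + 22 + total([18, 18])
= 36 + 32 + 22 + 18 + total([18])
= 36 + 32 + 22 + 18 + 18 + total([])
= 36 + 32 + 22 + 18 + 18 + 0
= 126


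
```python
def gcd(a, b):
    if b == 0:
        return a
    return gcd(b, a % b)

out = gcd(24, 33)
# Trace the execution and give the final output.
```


gcd(24, 33)
= gcd(33, 24 % 33) = gcd(33, 24)
= gcd(24, 33 % 24) = gcd(24, 9)
= gcd(9, 24 % 9) = gcd(9, 6)
= gcd(6, 9 % 6) = gcd(6, 3)
= gcd(3, 6 % 3) = gcd(3, 0)
b == 0, return a = 3


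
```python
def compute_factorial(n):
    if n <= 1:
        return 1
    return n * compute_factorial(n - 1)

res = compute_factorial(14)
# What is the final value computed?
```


compute_factorial(14)
= 14 * compute_factorial(13)
= 14 * 13 * compute_factorial(12)
= 14 * 13 * 12 * compute_factorial(11)
= 14 * 13 * 12 * 11 * compute_factorial(10)
= 14 * 13 * 12 * 11 * 10 * compute_factorial(9)
= 14 * 13 * 12 * 11 * 10 * 9 * compute_factorial(8)
= 14 * 13 * 12 * 11 * 10 * 9 * 8 * compute_factorial(7)
= 14 * 13 * 12 * 11 * 10 * 9 * 8 * 7 * compute_factorial(6)
= 14 * 13 * 12 * 11 * 10 * 9 * 8 * 7 * 6 * compute_factorial(5)
= 14 * 13 * 12 * 11 * 10 * 9 * 8 * 7 * 6 * 5 * compute_factorial(4)
= 14 * 13 * 12 * 11 * 10 * 9 * 8 * 7 * 6 * 5 * 4 * compute_factorial(3)
= 14 * 13 * 12 * 11 * 10 * 9 * 8 * 7 * 6 * 5 * 4 * 3 * compute_factorial(2)
= 14 * 13 * 12 * 11 * 10 * 9 * 8 * 7 * 6 * 5 * 4 * 3 * 2 * compute_factorial(1)
= 14 * 13 * 12 * 11 * 10 * 9 * 8 * 7 * 6 * 5 * 4 * 3 * 2 * 1
= 87178291200


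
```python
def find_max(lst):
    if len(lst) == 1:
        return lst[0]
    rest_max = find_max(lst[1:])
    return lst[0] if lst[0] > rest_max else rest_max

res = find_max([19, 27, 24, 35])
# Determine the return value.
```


find_max([19, 27, 24, 35])
= compare 19 with find_max([27, 24, 35])
= compare 27 with find_max([24, 35])
= compare 24 with find_max([35])
Base: find_max([35]) = 35
compare 24 with 35: max = 35
compare 27 with 35: max = 35
compare 19 with 35: max = 35
= 35


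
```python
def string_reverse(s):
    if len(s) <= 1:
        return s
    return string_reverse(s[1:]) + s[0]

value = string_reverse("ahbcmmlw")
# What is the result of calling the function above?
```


string_reverse("ahbcmmlw")
= string_reverse("hbcmmlw") + "a"
= string_reverse("bcmmlw") + "h" + "a"
= string_reverse("cmmlw") + "b" + "h" + "a"
= string_reverse("mmlw") + "c" + "b" + "h" + "a"
= string_reverse("mlw") + "m" + "c" + "b" + "h" + "a"
= string_reverse("lw") + "m" + "m" + "c" + "b" + "h" + "a"
= string_reverse("w") + "l" + "m" + "m" + "c" + "b" + "h" + "a"
= "w" + "l" + "m" + "m" + "c" + "b" + "h" + "a"
= "wlmmcbha"


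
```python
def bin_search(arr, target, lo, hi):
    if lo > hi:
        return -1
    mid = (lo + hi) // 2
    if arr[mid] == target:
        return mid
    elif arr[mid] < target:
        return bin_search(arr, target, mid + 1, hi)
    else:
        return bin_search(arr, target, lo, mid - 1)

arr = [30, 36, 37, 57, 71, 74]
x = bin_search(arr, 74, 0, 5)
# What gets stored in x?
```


bin_search(arr, 74, 0, 5)
lo=0, hi=5, mid=2, arr[mid]=37
37 < 74, search right half
lo=3, hi=5, mid=4, arr[mid]=71
71 < 74, search right half
lo=5, hi=5, mid=5, arr[mid]=74
arr[5] == 74, found at index 5
= 5


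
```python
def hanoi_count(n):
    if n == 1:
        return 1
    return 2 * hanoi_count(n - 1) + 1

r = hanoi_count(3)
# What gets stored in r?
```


hanoi_count(3)
= 2 * hanoi_count(2) + 1
= 2 * (2 * hanoi_count(1) + 1) + 1
Now compute bottom-up:
hanoi_count(1) = 1
hanoi_count(2) = 2 * 1 + 1 = 3
hanoi_count(3) = 2 * 3 + 1 = 7
= 7


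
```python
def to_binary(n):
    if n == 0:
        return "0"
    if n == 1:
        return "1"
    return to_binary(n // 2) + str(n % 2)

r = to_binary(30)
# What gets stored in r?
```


to_binary(30)
= to_binary(15) + "0"
= to_binary(7) + "1" + "0"
= to_binary(3) + "1" + "1" + "0"
= to_binary(1) + "1" + "1" + "1" + "0"
= "1" + "1" + "1" + "1" + "0"
= "11110"


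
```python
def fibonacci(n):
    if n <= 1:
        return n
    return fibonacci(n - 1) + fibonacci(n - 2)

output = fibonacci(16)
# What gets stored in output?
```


fibonacci(16)
= fibonacci(15) + fibonacci(14)
= (fibonacci(14) + fibonacci(13)) + fibonacci(14)
Computing bottom-up: fibonacci(0)=0, fibonacci(1)=1, fibonacci(2)=1, fibonacci(3)=2, fibonacci(4)=3, fibonacci(5)=5, fibonacci(6)=8, fibonacci(7)=13, fibonacci(8)=21, fibonacci(9)=34, fibonacci(10)=55, fibonacci(11)=89, fibonacci(12)=144, fibonacci(13)=233, fibonacci(14)=377, fibonacci(15)=610, fibonacci(16)=987
= 987


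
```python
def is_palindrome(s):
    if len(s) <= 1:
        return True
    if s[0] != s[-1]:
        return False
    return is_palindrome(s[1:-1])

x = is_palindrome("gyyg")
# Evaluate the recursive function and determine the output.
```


is_palindrome("gyyg")
"gyyg": s[0]='g' == s[-1]='g' -> is_palindrome("yy")
"yy": s[0]='y' == s[-1]='y' -> is_palindrome("")
"": len <= 1 -> True
= True


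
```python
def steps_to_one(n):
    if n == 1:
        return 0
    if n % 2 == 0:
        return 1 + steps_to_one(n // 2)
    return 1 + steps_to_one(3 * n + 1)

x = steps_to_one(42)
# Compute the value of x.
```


steps_to_one(42)
42 is even -> steps_to_one(21)
21 is odd -> 3*21+1 = 64 -> steps_to_one(64)
64 is even -> steps_to_one(32)
32 is even -> steps_to_one(16)
16 is even -> steps_to_one(8)
8 is even -> steps_to_one(4)
4 is even -> steps_to_one(2)
2 is even -> steps_to_one(1)
Reached 1 after 8 steps
= 8


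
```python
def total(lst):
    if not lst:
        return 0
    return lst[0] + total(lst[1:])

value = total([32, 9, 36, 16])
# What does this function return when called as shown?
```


total([32, 9, 36, 16])
= 32 + total([9, 36, 16])
= 32 + 9 + total([36, 16])
= 32 + 9 + 36 + total([16])
= 32 + 9 + 36 + 16 + total([])
= 32 + 9 + 36 + 16 + 0
= 93


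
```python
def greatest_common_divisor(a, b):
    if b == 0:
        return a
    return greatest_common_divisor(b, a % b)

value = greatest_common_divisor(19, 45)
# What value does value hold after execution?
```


greatest_common_divisor(19, 45)
= greatest_common_divisor(45, 19 % 45) = greatest_common_divisor(45, 19)
= greatest_common_divisor(19, 45 % 19) = greatest_common_divisor(19, 7)
= greatest_common_divisor(7, 19 % 7) = greatest_common_divisor(7, 5)
= greatest_common_divisor(5, 7 % 5) = greatest_common_divisor(5, 2)
= greatest_common_divisor(2, 5 % 2) = greatest_common_divisor(2, 1)
= greatest_common_divisor(1, 2 % 1) = greatest_common_divisor(1, 0)
b == 0, return a = 1


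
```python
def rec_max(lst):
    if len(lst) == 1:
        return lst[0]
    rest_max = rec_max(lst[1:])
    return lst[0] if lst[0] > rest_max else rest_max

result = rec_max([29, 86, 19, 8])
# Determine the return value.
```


rec_max([29, 86, 19, 8])
= compare 29 with rec_max([86, 19, 8])
= compare 86 with rec_max([19, 8])
= compare 19 with rec_max([8])
Base: rec_max([8]) = 8
compare 19 with 8: max = 19
compare 86 with 19: max = 86
compare 29 with 86: max = 86
= 86
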